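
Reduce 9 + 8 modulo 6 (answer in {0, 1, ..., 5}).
Reduce the summands first: 9 ≡ 3, 8 ≡ 2 (mod 6), so 9 + 8 ≡ 3 + 2 (mod 6). 3 + 2 = 5; 5 = 0·6 + 5, so (9 + 8) mod 6 = 5.

Final answer: 5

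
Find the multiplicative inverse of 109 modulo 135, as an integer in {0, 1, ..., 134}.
Apply the extended Euclidean algorithm to (135, 109), tracking rows (r, s, t) with s·135 + t·109 = r. Each division r_prev = q·r_cur + r_new produces the new row as (previous row) − q·(current row):
  row A: (135, 1, 0)   [1·135 + 0·109 = 135]
  row B: (109, 0, 1)   [0·135 + 1·109 = 109]
  135 = 1·109 + 26   → row C = row A − 1·row B = (26, 1, −1)   [check: 1·135 − 1·109 = 26]
  109 = 4·26 + 5   → row D = row B − 4·row C = (5, −4, 5)   [check: −4·135 + 5·109 = 5]
  26 = 5·5 + 1   → row E = row C − 5·row D = (1, 21, −26)   [check: 21·135 − 26·109 = 1]
  5 = 5·1 + 0   → remainder 0, stop. gcd = 1 (last nonzero row E).
The gcd is 1, so 109 is invertible mod 135. The last nonzero row gives 21·135 − 26·109 = 1, so t = −26. So 109^(−1) ≡ −26 ≡ 109 (mod 135). Verify: 109 · 109 = 11881 ≡ 1 (mod 135). ✓

Final answer: 109^(−1) ≡ 109 (mod 135)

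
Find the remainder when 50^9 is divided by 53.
Use repeated squaring. Binary(9) = 1001. Walk through the bits of the exponent 9 left-to-right: at each bit after the leading one, square the running value, then multiply by 50 if the bit is 1 (always reducing mod 53):
  bit 1 = 1 (leading): start with 50.
  bit 2 = 0: square 50^2 = 2500 ≡ 9 (mod 53).
  bit 3 = 0: square 9^2 = 81 ≡ 28 (mod 53).
  bit 4 = 1: square 28^2 = 784 ≡ 42; bit is 1, so multiply 42·50 = 2100 ≡ 33 (mod 53).
Final value: 50^9 ≡ 33 (mod 53).

Final answer: 33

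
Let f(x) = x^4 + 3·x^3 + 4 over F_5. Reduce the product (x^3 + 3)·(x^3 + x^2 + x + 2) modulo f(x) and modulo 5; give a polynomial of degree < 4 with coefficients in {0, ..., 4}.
a · b ≡ 4·x^3 + 4·x^2 + x + 3 (mod f(x))

Multiply as integer polynomials: a · b = x^6 + x^5 + x^4 + 5·x^3 + 3·x^2 + 3·x + 6. Reducing coefficients mod 5: a · b ≡ x^6 + x^5 + x^4 + 3·x^2 + 3·x + 1. Now divide by f(x) = x^4 + 3·x^3 + 4 in F_5[x], eliminating the leading term at each step:
  leading term x^6: subtract (x^2)·f(x) = x^6 + 3·x^5 + 4·x^2, leaving 3·x^5 + x^4 + 4·x^2 + 3·x + 1 (coefficients mod 5)
  leading term 3·x^5: subtract (3·x)·f(x) = 3·x^5 + 4·x^4 + 2·x, leaving 2·x^4 + 4·x^2 + x + 1 (coefficients mod 5)
  leading term 2·x^4: subtract (2)·f(x) = 2·x^4 + x^3 + 3, leaving 4·x^3 + 4·x^2 + x + 3 (coefficients mod 5)
The degree is now < 4, so this is the remainder. Hence a · b ≡ 4·x^3 + 4·x^2 + x + 3 in F_5[x]/(f).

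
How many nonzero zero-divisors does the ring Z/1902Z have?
In Z/1902Z each nonzero element is either a unit (gcd with 1902 is 1) or a zero-divisor (gcd > 1). The number of units is φ(1902): factorise 1902 = 2 · 3 · 317, so φ(1902) = (2 − 1) · (3 − 1) · (317 − 1) = 1 · 2 · 316 = 632. The nonzero elements number 1902 − 1 = 1901. Hence the nonzero zero-divisors number 1901 − 632 = 1269.

Final answer: Z/1902Z has 1269 nonzero zero-divisors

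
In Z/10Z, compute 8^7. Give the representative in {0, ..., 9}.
Use repeated squaring. Binary(7) = 111. Walk through the bits of the exponent 7 left-to-right: at each bit after the leading one, square the running value, then multiply by 8 if the bit is 1 (always reducing mod 10):
  bit 1 = 1 (leading): start with 8.
  bit 2 = 1: square 8^2 = 64 ≡ 4; bit is 1, so multiply 4·8 = 32 ≡ 2 (mod 10).
  bit 3 = 1: square 2^2 = 4; bit is 1, so multiply 4·8 = 32 ≡ 2 (mod 10).
Final value: 8^7 ≡ 2 (mod 10).

Final answer: 2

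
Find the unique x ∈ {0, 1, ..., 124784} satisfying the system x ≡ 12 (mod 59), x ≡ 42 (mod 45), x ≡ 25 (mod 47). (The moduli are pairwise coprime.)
The moduli 59, 45, 47 are pairwise coprime, so by the CRT there is a unique solution mod 59·45·47 = 124785.
Solve by successive substitution. Start with x ≡ 12 (mod 59).
  Combine with x ≡ 42 (mod 45): write x = 12 + 59·t and require 12 + 59·t ≡ 42 (mod 45), i.e. 59·t ≡ 42 − 12 ≡ 30 (mod 45). Since 59^(−1) ≡ 29 (mod 45) (59 ≡ 14 (mod 45)), t ≡ 29·30 ≡ 15 (mod 45). So x ≡ 12 + 59·15 = 897 (mod 2655).
  Combine with x ≡ 25 (mod 47): write x = 897 + 2655·t and require 897 + 2655·t ≡ 25 (mod 47), i.e. 2655·t ≡ 25 − 897 ≡ 21 (mod 47). Since 2655^(−1) ≡ 45 (mod 47) (2655 ≡ 23 (mod 47)), t ≡ 45·21 ≡ 5 (mod 47). So x ≡ 897 + 2655·5 = 14172 (mod 124785).
Unique solution in [0, 124785): x = 14172.

Final answer: x ≡ 14172 (mod 124785); the representative in [0, 124785) is 14172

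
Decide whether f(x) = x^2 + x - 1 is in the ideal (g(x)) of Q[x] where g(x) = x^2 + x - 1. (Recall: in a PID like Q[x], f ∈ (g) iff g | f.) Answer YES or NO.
In Q[x] the ideal (g) consists of all multiples of g, so f ∈ (g) iff g | f, i.e. iff the remainder of f on division by g is 0. Divide f by g (g is monic, so eliminate the leading term of the running remainder at each step):
  leading term x^2: subtract (1)·g(x) = x^2 + x - 1, leaving 0
The remainder is 0, so f(x) = g(x) · h(x) with h(x) = 1. Hence g | f, i.e. f ∈ (g).

Final answer: YES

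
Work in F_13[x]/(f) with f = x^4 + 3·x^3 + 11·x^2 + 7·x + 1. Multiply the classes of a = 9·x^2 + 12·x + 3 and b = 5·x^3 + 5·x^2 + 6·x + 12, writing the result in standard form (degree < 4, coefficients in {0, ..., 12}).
Multiply as integer polynomials: a · b = 45·x^5 + 105·x^4 + 129·x^3 + 195·x^2 + 162·x + 36. Reducing coefficients mod 13: a · b ≡ 6·x^5 + x^4 + 12·x^3 + 6·x + 10. Now divide by f(x) = x^4 + 3·x^3 + 11·x^2 + 7·x + 1 in F_13[x], eliminating the leading term at each step:
  leading term 6·x^5: subtract (6·x)·f(x) = 6·x^5 + 5·x^4 + x^3 + 3·x^2 + 6·x, leaving 9·x^4 + 11·x^3 + 10·x^2 + 10 (coefficients mod 13)
  leading term 9·x^4: subtract (9)·f(x) = 9·x^4 + x^3 + 8·x^2 + 11·x + 9, leaving 10·x^3 + 2·x^2 + 2·x + 1 (coefficients mod 13)
The degree is now < 4, so this is the remainder. Hence a · b ≡ 10·x^3 + 2·x^2 + 2·x + 1 in F_13[x]/(f).

Final answer: a · b ≡ 10·x^3 + 2·x^2 + 2·x + 1 (mod f(x))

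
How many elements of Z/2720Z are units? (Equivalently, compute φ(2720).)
Z/2720Z has φ(2720) = 1024 units

An element a ∈ Z/2720Z is a unit iff gcd(a, 2720) = 1, so the number of units is φ(2720). φ is multiplicative, with φ(p^e) = p^e − p^(e−1). Factorise 2720 = 2^5 · 5 · 17. Then
  φ(2720) = (2^5 − 2^4) · (5 − 1) · (17 − 1) = 16 · 4 · 16 = 1024.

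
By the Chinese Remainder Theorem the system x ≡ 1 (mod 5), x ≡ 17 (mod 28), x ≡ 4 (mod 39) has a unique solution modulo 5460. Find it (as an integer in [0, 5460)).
x ≡ 4021 (mod 5460); the representative in [0, 5460) is 4021

The moduli 5, 28, 39 are pairwise coprime, so by the CRT there is a unique solution mod 5·28·39 = 5460.
Solve by successive substitution. Start with x ≡ 1 (mod 5).
  Combine with x ≡ 17 (mod 28): write x = 1 + 5·t and require 1 + 5·t ≡ 17 (mod 28), i.e. 5·t ≡ 17 − 1 ≡ 16 (mod 28). Since 5^(−1) ≡ 17 (mod 28), t ≡ 17·16 ≡ 20 (mod 28). So x ≡ 1 + 5·20 = 101 (mod 140).
  Combine with x ≡ 4 (mod 39): write x = 101 + 140·t and require 101 + 140·t ≡ 4 (mod 39), i.e. 140·t ≡ 4 − 101 ≡ 20 (mod 39). Since 140^(−1) ≡ 17 (mod 39) (140 ≡ 23 (mod 39)), t ≡ 17·20 ≡ 28 (mod 39). So x ≡ 101 + 140·28 = 4021 (mod 5460).
Unique solution in [0, 5460): x = 4021.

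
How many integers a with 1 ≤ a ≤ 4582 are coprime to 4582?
The number of a ∈ {1, ..., 4582} with gcd(a, 4582) = 1 is by definition Euler's totient φ(4582). φ is multiplicative, with φ(p^e) = p^e − p^(e−1). Factorise 4582 = 2 · 29 · 79. Then
  φ(4582) = (2 − 1) · (29 − 1) · (79 − 1) = 1 · 28 · 78 = 2184.
So there are 2184 such integers.

Final answer: 2184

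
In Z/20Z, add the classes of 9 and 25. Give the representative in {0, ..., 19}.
Reduce the summands first: 25 ≡ 5 (mod 20), so 9 + 25 ≡ 9 + 5 (mod 20). 9 + 5 = 14; 14 = 0·20 + 14, so (9 + 25) mod 20 = 14.

Final answer: 14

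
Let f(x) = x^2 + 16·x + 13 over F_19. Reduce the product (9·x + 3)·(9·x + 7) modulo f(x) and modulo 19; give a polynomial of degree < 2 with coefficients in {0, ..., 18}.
a · b ≡ 10·x + 13 (mod f(x))

Multiply as integer polynomials: a · b = 81·x^2 + 90·x + 21. Reducing coefficients mod 19: a · b ≡ 5·x^2 + 14·x + 2. Now divide by f(x) = x^2 + 16·x + 13 in F_19[x], eliminating the leading term at each step:
  leading term 5·x^2: subtract (5)·f(x) = 5·x^2 + 4·x + 8, leaving 10·x + 13 (coefficients mod 19)
The degree is now < 2, so this is the remainder. Hence a · b ≡ 10·x + 13 in F_19[x]/(f).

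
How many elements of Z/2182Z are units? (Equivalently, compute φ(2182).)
An element a ∈ Z/2182Z is a unit iff gcd(a, 2182) = 1, so the number of units is φ(2182). φ is multiplicative, with φ(p^e) = p^e − p^(e−1). Factorise 2182 = 2 · 1091. Then
  φ(2182) = (2 − 1) · (1091 − 1) = 1 · 1090 = 1090.

Final answer: Z/2182Z has φ(2182) = 1090 units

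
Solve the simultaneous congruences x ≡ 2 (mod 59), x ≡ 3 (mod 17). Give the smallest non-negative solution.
The moduli 59, 17 are pairwise coprime, so by the CRT there is a unique solution mod 59·17 = 1003.
Solve by successive substitution. Start with x ≡ 2 (mod 59).
  Combine with x ≡ 3 (mod 17): write x = 2 + 59·t and require 2 + 59·t ≡ 3 (mod 17), i.e. 59·t ≡ 3 − 2 ≡ 1 (mod 17). Since 59^(−1) ≡ 15 (mod 17) (59 ≡ 8 (mod 17)), t ≡ 15·1 ≡ 15 (mod 17). So x ≡ 2 + 59·15 = 887 (mod 1003).
Unique solution in [0, 1003): x = 887.

Final answer: x ≡ 887 (mod 1003); the representative in [0, 1003) is 887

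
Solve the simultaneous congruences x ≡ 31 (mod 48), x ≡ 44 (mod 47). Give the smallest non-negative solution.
x ≡ 655 (mod 2256); the representative in [0, 2256) is 655

The moduli 48, 47 are pairwise coprime, so by the CRT there is a unique solution mod 48·47 = 2256.
Solve by successive substitution. Start with x ≡ 31 (mod 48).
  Combine with x ≡ 44 (mod 47): write x = 31 + 48·t and require 31 + 48·t ≡ 44 (mod 47), i.e. 48·t ≡ 44 − 31 ≡ 13 (mod 47). Since 48^(−1) ≡ 1 (mod 47) (48 ≡ 1 (mod 47)), t ≡ 1·13 ≡ 13 (mod 47). So x ≡ 31 + 48·13 = 655 (mod 2256).
Unique solution in [0, 2256): x = 655.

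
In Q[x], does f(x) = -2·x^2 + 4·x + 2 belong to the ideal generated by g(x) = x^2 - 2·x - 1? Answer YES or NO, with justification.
In Q[x] the ideal (g) consists of all multiples of g, so f ∈ (g) iff g | f, i.e. iff the remainder of f on division by g is 0. Divide f by g (g is monic, so eliminate the leading term of the running remainder at each step):
  leading term -2·x^2: subtract (-2)·g(x) = -2·x^2 + 4·x + 2, leaving 0
The remainder is 0, so f(x) = g(x) · h(x) with h(x) = -2. Hence g | f, i.e. f ∈ (g).

Final answer: YES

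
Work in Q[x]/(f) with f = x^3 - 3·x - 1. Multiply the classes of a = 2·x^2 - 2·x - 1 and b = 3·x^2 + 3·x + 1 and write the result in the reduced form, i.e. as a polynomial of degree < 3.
a · b ≡ 11·x^2 + x - 1 (mod f(x))

First multiply in Q[x] without reducing: a · b = 6·x^4 - 7·x^2 - 5·x - 1. Now divide by f(x) = x^3 - 3·x - 1, eliminating the leading term at each step:
  leading term 6·x^4: subtract (6·x)·f(x) = 6·x^4 - 18·x^2 - 6·x, leaving 11·x^2 + x - 1
The degree is now < 3, so this is the remainder. Hence a · b ≡ 11·x^2 + x - 1 in Q[x]/(f).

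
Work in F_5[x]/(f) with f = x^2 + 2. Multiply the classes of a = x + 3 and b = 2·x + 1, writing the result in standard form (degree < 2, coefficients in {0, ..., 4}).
a · b ≡ 2·x + 4 (mod f(x))

Multiply as integer polynomials: a · b = 2·x^2 + 7·x + 3. Reducing coefficients mod 5: a · b ≡ 2·x^2 + 2·x + 3. Now divide by f(x) = x^2 + 2 in F_5[x], eliminating the leading term at each step:
  leading term 2·x^2: subtract (2)·f(x) = 2·x^2 + 4, leaving 2·x + 4 (coefficients mod 5)
The degree is now < 2, so this is the remainder. Hence a · b ≡ 2·x + 4 in F_5[x]/(f).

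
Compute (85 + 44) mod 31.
Reduce the summands first: 85 ≡ 23, 44 ≡ 13 (mod 31), so 85 + 44 ≡ 23 + 13 (mod 31). 23 + 13 = 36; 36 = 1·31 + 5, so (85 + 44) mod 31 = 5.

Final answer: 5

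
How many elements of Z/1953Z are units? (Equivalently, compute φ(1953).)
An element a ∈ Z/1953Z is a unit iff gcd(a, 1953) = 1, so the number of units is φ(1953). φ is multiplicative, with φ(p^e) = p^e − p^(e−1). Factorise 1953 = 3^2 · 7 · 31. Then
  φ(1953) = (3^2 − 3^1) · (7 − 1) · (31 − 1) = 6 · 6 · 30 = 1080.

Final answer: Z/1953Z has φ(1953) = 1080 units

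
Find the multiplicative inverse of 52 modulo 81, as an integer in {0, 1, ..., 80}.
Apply the extended Euclidean algorithm to (81, 52), tracking rows (r, s, t) with s·81 + t·52 = r. Each division r_prev = q·r_cur + r_new produces the new row as (previous row) − q·(current row):
  row A: (81, 1, 0)   [1·81 + 0·52 = 81]
  row B: (52, 0, 1)   [0·81 + 1·52 = 52]
  81 = 1·52 + 29   → row C = row A − 1·row B = (29, 1, −1)   [check: 1·81 − 1·52 = 29]
  52 = 1·29 + 23   → row D = row B − 1·row C = (23, −1, 2)   [check: −1·81 + 2·52 = 23]
  29 = 1·23 + 6   → row E = row C − 1·row D = (6, 2, −3)   [check: 2·81 − 3·52 = 6]
  23 = 3·6 + 5   → row F = row D − 3·row E = (5, −7, 11)   [check: −7·81 + 11·52 = 5]
  6 = 1·5 + 1   → row G = row E − 1·row F = (1, 9, −14)   [check: 9·81 − 14·52 = 1]
  5 = 5·1 + 0   → remainder 0, stop. gcd = 1 (last nonzero row G).
The gcd is 1, so 52 is invertible mod 81. The last nonzero row gives 9·81 − 14·52 = 1, so t = −14. So 52^(−1) ≡ −14 ≡ 67 (mod 81). Verify: 52 · 67 = 3484 ≡ 1 (mod 81). ✓

Final answer: 52^(−1) ≡ 67 (mod 81)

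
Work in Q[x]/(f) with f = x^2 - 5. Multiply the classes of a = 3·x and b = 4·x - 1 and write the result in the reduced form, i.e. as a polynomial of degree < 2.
First multiply in Q[x] without reducing: a · b = 12·x^2 - 3·x. Now divide by f(x) = x^2 - 5, eliminating the leading term at each step:
  leading term 12·x^2: subtract (12)·f(x) = 12·x^2 - 60, leaving 60 - 3·x
The degree is now < 2, so this is the remainder. Hence a · b ≡ 60 - 3·x in Q[x]/(f).

Final answer: a · b ≡ 60 - 3·x (mod f(x))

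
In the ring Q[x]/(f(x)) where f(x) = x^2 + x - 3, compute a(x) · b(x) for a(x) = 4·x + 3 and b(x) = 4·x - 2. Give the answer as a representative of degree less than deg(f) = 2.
First multiply in Q[x] without reducing: a · b = 16·x^2 + 4·x - 6. Now divide by f(x) = x^2 + x - 3, eliminating the leading term at each step:
  leading term 16·x^2: subtract (16)·f(x) = 16·x^2 + 16·x - 48, leaving 42 - 12·x
The degree is now < 2, so this is the remainder. Hence a · b ≡ 42 - 12·x in Q[x]/(f).

Final answer: a · b ≡ 42 - 12·x (mod f(x))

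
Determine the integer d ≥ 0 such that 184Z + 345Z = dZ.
(184, 345) = (23); d = 23

In the PID Z, (a, b) is generated by gcd(a, b). Compute gcd(345, 184) with the extended Euclidean algorithm, tracking rows (r, s, t) with s·345 + t·184 = r:
  row A: (345, 1, 0)   [1·345 + 0·184 = 345]
  row B: (184, 0, 1)   [0·345 + 1·184 = 184]
  345 = 1·184 + 161   → row C = row A − 1·row B = (161, 1, −1)   [check: 1·345 − 1·184 = 161]
  184 = 1·161 + 23   → row D = row B − 1·row C = (23, −1, 2)   [check: −1·345 + 2·184 = 23]
  161 = 7·23 + 0   → remainder 0, stop. gcd = 23 (last nonzero row D).
So gcd(184, 345) = 23, with Bézout identity −1·345 + 2·184 = 23. Containment (⊇): the Bézout identity exhibits 23 as an element of (184, 345), giving (23) ⊆ (184, 345). Containment (⊆): since 23 | 184 and 23 | 345 (184 = 23·8, 345 = 23·15), every Z-linear combination of 184 and 345 is divisible by 23, so (184, 345) ⊆ (23). Therefore (184, 345) = (23), d = 23.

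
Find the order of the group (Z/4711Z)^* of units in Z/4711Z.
|(Z/4711Z)^*| = 4032

(Z/4711Z)^* consists of the classes a with gcd(a, 4711) = 1, so its order is φ(4711). φ is multiplicative, with φ(p^e) = p^e − p^(e−1). Factorise 4711 = 7 · 673. Then
  φ(4711) = (7 − 1) · (673 − 1) = 6 · 672 = 4032.
Thus |(Z/4711Z)^*| = 4032.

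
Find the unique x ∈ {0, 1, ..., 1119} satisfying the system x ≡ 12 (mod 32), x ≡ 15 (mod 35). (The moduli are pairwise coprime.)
x ≡ 1100 (mod 1120); the representative in [0, 1120) is 1100

The moduli 32, 35 are pairwise coprime, so by the CRT there is a unique solution mod 32·35 = 1120.
Solve by successive substitution. Start with x ≡ 12 (mod 32).
  Combine with x ≡ 15 (mod 35): write x = 12 + 32·t and require 12 + 32·t ≡ 15 (mod 35), i.e. 32·t ≡ 15 − 12 ≡ 3 (mod 35). Since 32^(−1) ≡ 23 (mod 35), t ≡ 23·3 ≡ 34 (mod 35). So x ≡ 12 + 32·34 = 1100 (mod 1120).
Unique solution in [0, 1120): x = 1100.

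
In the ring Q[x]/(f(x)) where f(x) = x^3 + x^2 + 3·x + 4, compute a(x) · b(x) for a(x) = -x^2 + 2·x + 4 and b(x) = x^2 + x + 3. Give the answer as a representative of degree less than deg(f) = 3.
First multiply in Q[x] without reducing: a · b = -x^4 + x^3 + 3·x^2 + 10·x + 12. Now divide by f(x) = x^3 + x^2 + 3·x + 4, eliminating the leading term at each step:
  leading term -x^4: subtract (-x)·f(x) = -x^4 - x^3 - 3·x^2 - 4·x, leaving 2·x^3 + 6·x^2 + 14·x + 12
  leading term 2·x^3: subtract (2)·f(x) = 2·x^3 + 2·x^2 + 6·x + 8, leaving 4·x^2 + 8·x + 4
The degree is now < 3, so this is the remainder. Hence a · b ≡ 4·x^2 + 8·x + 4 in Q[x]/(f).

Final answer: a · b ≡ 4·x^2 + 8·x + 4 (mod f(x))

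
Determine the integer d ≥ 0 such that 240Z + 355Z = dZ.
(240, 355) = (5); d = 5

In the PID Z, (a, b) is generated by gcd(a, b). Compute gcd(355, 240) with the extended Euclidean algorithm, tracking rows (r, s, t) with s·355 + t·240 = r:
  row A: (355, 1, 0)   [1·355 + 0·240 = 355]
  row B: (240, 0, 1)   [0·355 + 1·240 = 240]
  355 = 1·240 + 115   → row C = row A − 1·row B = (115, 1, −1)   [check: 1·355 − 1·240 = 115]
  240 = 2·115 + 10   → row D = row B − 2·row C = (10, −2, 3)   [check: −2·355 + 3·240 = 10]
  115 = 11·10 + 5   → row E = row C − 11·row D = (5, 23, −34)   [check: 23·355 − 34·240 = 5]
  10 = 2·5 + 0   → remainder 0, stop. gcd = 5 (last nonzero row E).
So gcd(240, 355) = 5, with Bézout identity 23·355 − 34·240 = 5. Containment (⊇): the Bézout identity exhibits 5 as an element of (240, 355), giving (5) ⊆ (240, 355). Containment (⊆): since 5 | 240 and 5 | 355 (240 = 5·48, 355 = 5·71), every Z-linear combination of 240 and 355 is divisible by 5, so (240, 355) ⊆ (5). Therefore (240, 355) = (5), d = 5.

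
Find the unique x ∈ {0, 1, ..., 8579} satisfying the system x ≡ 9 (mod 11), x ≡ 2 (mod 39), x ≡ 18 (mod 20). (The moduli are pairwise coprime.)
x ≡ 4838 (mod 8580); the representative in [0, 8580) is 4838

The moduli 11, 39, 20 are pairwise coprime, so by the CRT there is a unique solution mod 11·39·20 = 8580.
Solve by successive substitution. Start with x ≡ 9 (mod 11).
  Combine with x ≡ 2 (mod 39): write x = 9 + 11·t and require 9 + 11·t ≡ 2 (mod 39), i.e. 11·t ≡ 2 − 9 ≡ 32 (mod 39). Since 11^(−1) ≡ 32 (mod 39), t ≡ 32·32 ≡ 10 (mod 39). So x ≡ 9 + 11·10 = 119 (mod 429).
  Combine with x ≡ 18 (mod 20): write x = 119 + 429·t and require 119 + 429·t ≡ 18 (mod 20), i.e. 429·t ≡ 18 − 119 ≡ 19 (mod 20). Since 429^(−1) ≡ 9 (mod 20) (429 ≡ 9 (mod 20)), t ≡ 9·19 ≡ 11 (mod 20). So x ≡ 119 + 429·11 = 4838 (mod 8580).
Unique solution in [0, 8580): x = 4838.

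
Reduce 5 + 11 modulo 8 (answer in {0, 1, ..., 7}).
Reduce the summands first: 11 ≡ 3 (mod 8), so 5 + 11 ≡ 5 + 3 (mod 8). 5 + 3 = 8; 8 = 1·8 + 0, so (5 + 11) mod 8 = 0.

Final answer: 0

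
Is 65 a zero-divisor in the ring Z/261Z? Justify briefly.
NO

gcd(65, 261) = 1, so 65 is a unit in Z/261Z (it has a multiplicative inverse). A unit cannot be a zero-divisor: if 65·b ≡ 0 then multiplying both sides by 65^(−1) gives b ≡ 0. So 65 is not a zero-divisor.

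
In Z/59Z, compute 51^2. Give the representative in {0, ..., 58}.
Use repeated squaring. Binary(2) = 10. Walk through the bits of the exponent 2 left-to-right: at each bit after the leading one, square the running value, then multiply by 51 if the bit is 1 (always reducing mod 59):
  bit 1 = 1 (leading): start with 51.
  bit 2 = 0: square 51^2 = 2601 ≡ 5 (mod 59).
Final value: 51^2 ≡ 5 (mod 59).

Final answer: 5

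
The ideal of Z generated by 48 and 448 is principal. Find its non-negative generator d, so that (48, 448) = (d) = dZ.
In the PID Z, (a, b) is generated by gcd(a, b). Compute gcd(448, 48) with the extended Euclidean algorithm, tracking rows (r, s, t) with s·448 + t·48 = r:
  row A: (448, 1, 0)   [1·448 + 0·48 = 448]
  row B: (48, 0, 1)   [0·448 + 1·48 = 48]
  448 = 9·48 + 16   → row C = row A − 9·row B = (16, 1, −9)   [check: 1·448 − 9·48 = 16]
  48 = 3·16 + 0   → remainder 0, stop. gcd = 16 (last nonzero row C).
So gcd(48, 448) = 16, with Bézout identity 1·448 − 9·48 = 16. Containment (⊇): the Bézout identity exhibits 16 as an element of (48, 448), giving (16) ⊆ (48, 448). Containment (⊆): since 16 | 48 and 16 | 448 (48 = 16·3, 448 = 16·28), every Z-linear combination of 48 and 448 is divisible by 16, so (48, 448) ⊆ (16). Therefore (48, 448) = (16), d = 16.

Final answer: (48, 448) = (16); d = 16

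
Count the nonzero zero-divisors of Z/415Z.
Z/415Z has 86 nonzero zero-divisors

In Z/415Z each nonzero element is either a unit (gcd with 415 is 1) or a zero-divisor (gcd > 1). The number of units is φ(415): factorise 415 = 5 · 83, so φ(415) = (5 − 1) · (83 − 1) = 4 · 82 = 328. The nonzero elements number 415 − 1 = 414. Hence the nonzero zero-divisors number 414 − 328 = 86.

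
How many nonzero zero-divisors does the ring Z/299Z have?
Z/299Z has 34 nonzero zero-divisors

In Z/299Z each nonzero element is either a unit (gcd with 299 is 1) or a zero-divisor (gcd > 1). The number of units is φ(299): factorise 299 = 13 · 23, so φ(299) = (13 − 1) · (23 − 1) = 12 · 22 = 264. The nonzero elements number 299 − 1 = 298. Hence the nonzero zero-divisors number 298 − 264 = 34.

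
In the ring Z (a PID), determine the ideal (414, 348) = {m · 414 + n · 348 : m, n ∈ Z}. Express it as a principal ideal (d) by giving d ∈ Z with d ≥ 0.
(414, 348) = (6); d = 6

In the PID Z, (a, b) is generated by gcd(a, b). Compute gcd(414, 348) with the extended Euclidean algorithm, tracking rows (r, s, t) with s·414 + t·348 = r:
  row A: (414, 1, 0)   [1·414 + 0·348 = 414]
  row B: (348, 0, 1)   [0·414 + 1·348 = 348]
  414 = 1·348 + 66   → row C = row A − 1·row B = (66, 1, −1)   [check: 1·414 − 1·348 = 66]
  348 = 5·66 + 18   → row D = row B − 5·row C = (18, −5, 6)   [check: −5·414 + 6·348 = 18]
  66 = 3·18 + 12   → row E = row C − 3·row D = (12, 16, −19)   [check: 16·414 − 19·348 = 12]
  18 = 1·12 + 6   → row F = row D − 1·row E = (6, −21, 25)   [check: −21·414 + 25·348 = 6]
  12 = 2·6 + 0   → remainder 0, stop. gcd = 6 (last nonzero row F).
So gcd(414, 348) = 6, with Bézout identity −21·414 + 25·348 = 6. Containment (⊇): the Bézout identity exhibits 6 as an element of (414, 348), giving (6) ⊆ (414, 348). Containment (⊆): since 6 | 414 and 6 | 348 (414 = 6·69, 348 = 6·58), every Z-linear combination of 414 and 348 is divisible by 6, so (414, 348) ⊆ (6). Therefore (414, 348) = (6), d = 6.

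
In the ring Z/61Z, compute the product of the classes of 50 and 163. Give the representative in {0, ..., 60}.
Reduce the factors first: 163 ≡ 41 (mod 61), so 50 · 163 ≡ 50 · 41 (mod 61). 50 · 41 = 2050. Dividing by 61: 2050 = 33·61 + 37. So (50 · 163) mod 61 = 37.

Final answer: 37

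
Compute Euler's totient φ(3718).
φ(3718) = 1560

φ is multiplicative, with φ(p^e) = p^e − p^(e−1). Factorise 3718 = 2 · 11 · 13^2. Then
  φ(3718) = (2 − 1) · (11 − 1) · (13^2 − 13^1) = 1 · 10 · 156 = 1560.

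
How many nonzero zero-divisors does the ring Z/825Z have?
Z/825Z has 424 nonzero zero-divisors

In Z/825Z each nonzero element is either a unit (gcd with 825 is 1) or a zero-divisor (gcd > 1). The number of units is φ(825): factorise 825 = 3 · 5^2 · 11, so φ(825) = (3 − 1) · (5^2 − 5^1) · (11 − 1) = 2 · 20 · 10 = 400. The nonzero elements number 825 − 1 = 824. Hence the nonzero zero-divisors number 824 − 400 = 424.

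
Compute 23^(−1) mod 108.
Apply the extended Euclidean algorithm to (108, 23), tracking rows (r, s, t) with s·108 + t·23 = r. Each division r_prev = q·r_cur + r_new produces the new row as (previous row) − q·(current row):
  row A: (108, 1, 0)   [1·108 + 0·23 = 108]
  row B: (23, 0, 1)   [0·108 + 1·23 = 23]
  108 = 4·23 + 16   → row C = row A − 4·row B = (16, 1, −4)   [check: 1·108 − 4·23 = 16]
  23 = 1·16 + 7   → row D = row B − 1·row C = (7, −1, 5)   [check: −1·108 + 5·23 = 7]
  16 = 2·7 + 2   → row E = row C − 2·row D = (2, 3, −14)   [check: 3·108 − 14·23 = 2]
  7 = 3·2 + 1   → row F = row D − 3·row E = (1, −10, 47)   [check: −10·108 + 47·23 = 1]
  2 = 2·1 + 0   → remainder 0, stop. gcd = 1 (last nonzero row F).
The gcd is 1, so 23 is invertible mod 108. The last nonzero row gives −10·108 + 47·23 = 1, so t = 47. So 23^(−1) ≡ 47 (mod 108). Verify: 23 · 47 = 1081 ≡ 1 (mod 108). ✓

Final answer: 23^(−1) ≡ 47 (mod 108)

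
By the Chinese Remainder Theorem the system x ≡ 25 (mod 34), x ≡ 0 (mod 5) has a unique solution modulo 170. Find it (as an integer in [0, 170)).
The moduli 34, 5 are pairwise coprime, so by the CRT there is a unique solution mod 34·5 = 170.
Solve by successive substitution. Start with x ≡ 25 (mod 34).
  Combine with x ≡ 0 (mod 5): write x = 25 + 34·t and require 25 + 34·t ≡ 0 (mod 5), i.e. 34·t ≡ 0 − 25 ≡ 0 (mod 5). Since 34^(−1) ≡ 4 (mod 5) (34 ≡ 4 (mod 5)), t ≡ 4·0 ≡ 0 (mod 5). So x ≡ 25 + 34·0 = 25 (mod 170).
Unique solution in [0, 170): x = 25.

Final answer: x ≡ 25 (mod 170); the representative in [0, 170) is 25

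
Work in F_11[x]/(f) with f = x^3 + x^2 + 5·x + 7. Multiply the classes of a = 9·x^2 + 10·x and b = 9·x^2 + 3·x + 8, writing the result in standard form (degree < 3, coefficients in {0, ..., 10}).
Multiply as integer polynomials: a · b = 81·x^4 + 117·x^3 + 102·x^2 + 80·x. Reducing coefficients mod 11: a · b ≡ 4·x^4 + 7·x^3 + 3·x^2 + 3·x. Now divide by f(x) = x^3 + x^2 + 5·x + 7 in F_11[x], eliminating the leading term at each step:
  leading term 4·x^4: subtract (4·x)·f(x) = 4·x^4 + 4·x^3 + 9·x^2 + 6·x, leaving 3·x^3 + 5·x^2 + 8·x (coefficients mod 11)
  leading term 3·x^3: subtract (3)·f(x) = 3·x^3 + 3·x^2 + 4·x + 10, leaving 2·x^2 + 4·x + 1 (coefficients mod 11)
The degree is now < 3, so this is the remainder. Hence a · b ≡ 2·x^2 + 4·x + 1 in F_11[x]/(f).

Final answer: a · b ≡ 2·x^2 + 4·x + 1 (mod f(x))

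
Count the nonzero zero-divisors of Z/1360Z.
Z/1360Z has 847 nonzero zero-divisors

In Z/1360Z each nonzero element is either a unit (gcd with 1360 is 1) or a zero-divisor (gcd > 1). The number of units is φ(1360): factorise 1360 = 2^4 · 5 · 17, so φ(1360) = (2^4 − 2^3) · (5 − 1) · (17 − 1) = 8 · 4 · 16 = 512. The nonzero elements number 1360 − 1 = 1359. Hence the nonzero zero-divisors number 1359 − 512 = 847.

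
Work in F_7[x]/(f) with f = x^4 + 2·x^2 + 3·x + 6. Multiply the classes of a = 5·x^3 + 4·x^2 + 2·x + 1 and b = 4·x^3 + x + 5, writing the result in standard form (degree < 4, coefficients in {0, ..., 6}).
Multiply as integer polynomials: a · b = 20·x^6 + 16·x^5 + 13·x^4 + 33·x^3 + 22·x^2 + 11·x + 5. Reducing coefficients mod 7: a · b ≡ 6·x^6 + 2·x^5 + 6·x^4 + 5·x^3 + x^2 + 4·x + 5. Now divide by f(x) = x^4 + 2·x^2 + 3·x + 6 in F_7[x], eliminating the leading term at each step:
  leading term 6·x^6: subtract (6·x^2)·f(x) = 6·x^6 + 5·x^4 + 4·x^3 + x^2, leaving 2·x^5 + x^4 + x^3 + 4·x + 5 (coefficients mod 7)
  leading term 2·x^5: subtract (2·x)·f(x) = 2·x^5 + 4·x^3 + 6·x^2 + 5·x, leaving x^4 + 4·x^3 + x^2 + 6·x + 5 (coefficients mod 7)
  leading term x^4: subtract (1)·f(x) = x^4 + 2·x^2 + 3·x + 6, leaving 4·x^3 + 6·x^2 + 3·x + 6 (coefficients mod 7)
The degree is now < 4, so this is the remainder. Hence a · b ≡ 4·x^3 + 6·x^2 + 3·x + 6 in F_7[x]/(f).

Final answer: a · b ≡ 4·x^3 + 6·x^2 + 3·x + 6 (mod f(x))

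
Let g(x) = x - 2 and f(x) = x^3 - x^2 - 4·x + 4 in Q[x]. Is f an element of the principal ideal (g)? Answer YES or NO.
In Q[x] the ideal (g) consists of all multiples of g, so f ∈ (g) iff g | f, i.e. iff the remainder of f on division by g is 0. Divide f by g (g is monic, so eliminate the leading term of the running remainder at each step):
  leading term x^3: subtract (x^2)·g(x) = x^3 - 2·x^2, leaving x^2 - 4·x + 4
  leading term x^2: subtract (x)·g(x) = x^2 - 2·x, leaving 4 - 2·x
  leading term -2·x: subtract (-2)·g(x) = 4 - 2·x, leaving 0
The remainder is 0, so f(x) = g(x) · h(x) with h(x) = x^2 + x - 2. Hence g | f, i.e. f ∈ (g).

Final answer: YES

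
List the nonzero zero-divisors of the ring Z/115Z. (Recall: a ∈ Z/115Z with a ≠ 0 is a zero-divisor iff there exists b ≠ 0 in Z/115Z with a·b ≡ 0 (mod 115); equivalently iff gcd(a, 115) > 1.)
nonzero zero-divisors of Z/115Z = {5, 10, 15, 20, 23, 25, 30, 35, 40, 45, 46, 50, 55, 60, 65, 69, 70, 75, 80, 85, 90, 92, 95, 100, 105, 110}

An element a ∈ Z/115Z (with a ≠ 0) is a zero-divisor iff gcd(a, 115) > 1 (because a is a unit precisely when gcd(a, n) = 1, and in Z/nZ every nonzero, non-unit element is a zero-divisor). Scan a = 1, ..., 114 and keep those with gcd(a, 115) > 1:
  gcd(5, 115) = 5, gcd(10, 115) = 5, gcd(15, 115) = 5, gcd(20, 115) = 5, gcd(23, 115) = 23, gcd(25, 115) = 5, gcd(30, 115) = 5, gcd(35, 115) = 5, gcd(40, 115) = 5, gcd(45, 115) = 5, gcd(46, 115) = 23, gcd(50, 115) = 5, gcd(55, 115) = 5, gcd(60, 115) = 5, gcd(65, 115) = 5, gcd(69, 115) = 23, gcd(70, 115) = 5, gcd(75, 115) = 5, gcd(80, 115) = 5, gcd(85, 115) = 5, gcd(90, 115) = 5, gcd(92, 115) = 23, gcd(95, 115) = 5, gcd(100, 115) = 5, gcd(105, 115) = 5, gcd(110, 115) = 5.
All other a ∈ {1, ..., 114} have gcd(a, 115) = 1 and are units. So the nonzero zero-divisors are exactly the 26 values of a appearing in this scan.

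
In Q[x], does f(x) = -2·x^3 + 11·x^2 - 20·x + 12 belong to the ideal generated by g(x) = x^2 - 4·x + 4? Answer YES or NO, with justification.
YES

In Q[x] the ideal (g) consists of all multiples of g, so f ∈ (g) iff g | f, i.e. iff the remainder of f on division by g is 0. Divide f by g (g is monic, so eliminate the leading term of the running remainder at each step):
  leading term -2·x^3: subtract (-2·x)·g(x) = -2·x^3 + 8·x^2 - 8·x, leaving 3·x^2 - 12·x + 12
  leading term 3·x^2: subtract (3)·g(x) = 3·x^2 - 12·x + 12, leaving 0
The remainder is 0, so f(x) = g(x) · h(x) with h(x) = 3 - 2·x. Hence g | f, i.e. f ∈ (g).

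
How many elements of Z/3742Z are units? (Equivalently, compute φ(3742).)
Z/3742Z has φ(3742) = 1870 units

An element a ∈ Z/3742Z is a unit iff gcd(a, 3742) = 1, so the number of units is φ(3742). φ is multiplicative, with φ(p^e) = p^e − p^(e−1). Factorise 3742 = 2 · 1871. Then
  φ(3742) = (2 − 1) · (1871 − 1) = 1 · 1870 = 1870.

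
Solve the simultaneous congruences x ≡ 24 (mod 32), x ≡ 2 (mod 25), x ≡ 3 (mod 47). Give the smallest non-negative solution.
The moduli 32, 25, 47 are pairwise coprime, so by the CRT there is a unique solution mod 32·25·47 = 37600.
Solve by successive substitution. Start with x ≡ 24 (mod 32).
  Combine with x ≡ 2 (mod 25): write x = 24 + 32·t and require 24 + 32·t ≡ 2 (mod 25), i.e. 32·t ≡ 2 − 24 ≡ 3 (mod 25). Since 32^(−1) ≡ 18 (mod 25) (32 ≡ 7 (mod 25)), t ≡ 18·3 ≡ 4 (mod 25). So x ≡ 24 + 32·4 = 152 (mod 800).
  Combine with x ≡ 3 (mod 47): write x = 152 + 800·t and require 152 + 800·t ≡ 3 (mod 47), i.e. 800·t ≡ 3 − 152 ≡ 39 (mod 47). Since 800^(−1) ≡ 1 (mod 47) (800 ≡ 1 (mod 47)), t ≡ 1·39 ≡ 39 (mod 47). So x ≡ 152 + 800·39 = 31352 (mod 37600).
Unique solution in [0, 37600): x = 31352.

Final answer: x ≡ 31352 (mod 37600); the representative in [0, 37600) is 31352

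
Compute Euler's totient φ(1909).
φ(1909) = 1804

φ is multiplicative, with φ(p^e) = p^e − p^(e−1). Factorise 1909 = 23 · 83. Then
  φ(1909) = (23 − 1) · (83 − 1) = 22 · 82 = 1804.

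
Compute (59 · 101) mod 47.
37

Reduce the factors first: 59 ≡ 12, 101 ≡ 7 (mod 47), so 59 · 101 ≡ 12 · 7 (mod 47). 12 · 7 = 84. Dividing by 47: 84 = 1·47 + 37. So (59 · 101) mod 47 = 37.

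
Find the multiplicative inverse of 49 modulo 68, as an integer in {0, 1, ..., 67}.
Apply the extended Euclidean algorithm to (68, 49), tracking rows (r, s, t) with s·68 + t·49 = r. Each division r_prev = q·r_cur + r_new produces the new row as (previous row) − q·(current row):
  row A: (68, 1, 0)   [1·68 + 0·49 = 68]
  row B: (49, 0, 1)   [0·68 + 1·49 = 49]
  68 = 1·49 + 19   → row C = row A − 1·row B = (19, 1, −1)   [check: 1·68 − 1·49 = 19]
  49 = 2·19 + 11   → row D = row B − 2·row C = (11, −2, 3)   [check: −2·68 + 3·49 = 11]
  19 = 1·11 + 8   → row E = row C − 1·row D = (8, 3, −4)   [check: 3·68 − 4·49 = 8]
  11 = 1·8 + 3   → row F = row D − 1·row E = (3, −5, 7)   [check: −5·68 + 7·49 = 3]
  8 = 2·3 + 2   → row G = row E − 2·row F = (2, 13, −18)   [check: 13·68 − 18·49 = 2]
  3 = 1·2 + 1   → row H = row F − 1·row G = (1, −18, 25)   [check: −18·68 + 25·49 = 1]
  2 = 2·1 + 0   → remainder 0, stop. gcd = 1 (last nonzero row H).
The gcd is 1, so 49 is invertible mod 68. The last nonzero row gives −18·68 + 25·49 = 1, so t = 25. So 49^(−1) ≡ 25 (mod 68). Verify: 49 · 25 = 1225 ≡ 1 (mod 68). ✓

Final answer: 49^(−1) ≡ 25 (mod 68)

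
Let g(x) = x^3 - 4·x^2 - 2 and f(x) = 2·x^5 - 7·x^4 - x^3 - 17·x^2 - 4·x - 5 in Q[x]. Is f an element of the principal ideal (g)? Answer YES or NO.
NO

In Q[x] the ideal (g) consists of all multiples of g, so f ∈ (g) iff g | f, i.e. iff the remainder of f on division by g is 0. Divide f by g (g is monic, so eliminate the leading term of the running remainder at each step):
  leading term 2·x^5: subtract (2·x^2)·g(x) = 2·x^5 - 8·x^4 - 4·x^2, leaving x^4 - x^3 - 13·x^2 - 4·x - 5
  leading term x^4: subtract (x)·g(x) = x^4 - 4·x^3 - 2·x, leaving 3·x^3 - 13·x^2 - 2·x - 5
  leading term 3·x^3: subtract (3)·g(x) = 3·x^3 - 12·x^2 - 6, leaving -x^2 - 2·x + 1
The remainder r(x) = -x^2 - 2·x + 1 ≠ 0 (and deg r < deg g), so g ∤ f, i.e. f ∉ (g).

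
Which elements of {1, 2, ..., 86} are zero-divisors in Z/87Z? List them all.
nonzero zero-divisors of Z/87Z = {3, 6, 9, 12, 15, 18, 21, 24, 27, 29, 30, 33, 36, 39, 42, 45, 48, 51, 54, 57, 58, 60, 63, 66, 69, 72, 75, 78, 81, 84}

An element a ∈ Z/87Z (with a ≠ 0) is a zero-divisor iff gcd(a, 87) > 1 (because a is a unit precisely when gcd(a, n) = 1, and in Z/nZ every nonzero, non-unit element is a zero-divisor). Scan a = 1, ..., 86 and keep those with gcd(a, 87) > 1:
  gcd(3, 87) = 3, gcd(6, 87) = 3, gcd(9, 87) = 3, gcd(12, 87) = 3, gcd(15, 87) = 3, gcd(18, 87) = 3, gcd(21, 87) = 3, gcd(24, 87) = 3, gcd(27, 87) = 3, gcd(29, 87) = 29, gcd(30, 87) = 3, gcd(33, 87) = 3, gcd(36, 87) = 3, gcd(39, 87) = 3, gcd(42, 87) = 3, gcd(45, 87) = 3, gcd(48, 87) = 3, gcd(51, 87) = 3, gcd(54, 87) = 3, gcd(57, 87) = 3, gcd(58, 87) = 29, gcd(60, 87) = 3, gcd(63, 87) = 3, gcd(66, 87) = 3, gcd(69, 87) = 3, gcd(72, 87) = 3, gcd(75, 87) = 3, gcd(78, 87) = 3, gcd(81, 87) = 3, gcd(84, 87) = 3.
All other a ∈ {1, ..., 86} have gcd(a, 87) = 1 and are units. So the nonzero zero-divisors are exactly the 30 values of a appearing in this scan.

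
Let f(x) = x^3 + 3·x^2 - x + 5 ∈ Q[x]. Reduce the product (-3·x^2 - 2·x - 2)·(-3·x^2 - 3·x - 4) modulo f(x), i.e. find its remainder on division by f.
a · b ≡ 69·x^2 - 43·x + 68 (mod f(x))

First multiply in Q[x] without reducing: a · b = 9·x^4 + 15·x^3 + 24·x^2 + 14·x + 8. Now divide by f(x) = x^3 + 3·x^2 - x + 5, eliminating the leading term at each step:
  leading term 9·x^4: subtract (9·x)·f(x) = 9·x^4 + 27·x^3 - 9·x^2 + 45·x, leaving -12·x^3 + 33·x^2 - 31·x + 8
  leading term -12·x^3: subtract (-12)·f(x) = -12·x^3 - 36·x^2 + 12·x - 60, leaving 69·x^2 - 43·x + 68
The degree is now < 3, so this is the remainder. Hence a · b ≡ 69·x^2 - 43·x + 68 in Q[x]/(f).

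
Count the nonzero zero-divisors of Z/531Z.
Z/531Z has 182 nonzero zero-divisors

In Z/531Z each nonzero element is either a unit (gcd with 531 is 1) or a zero-divisor (gcd > 1). The number of units is φ(531): factorise 531 = 3^2 · 59, so φ(531) = (3^2 − 3^1) · (59 − 1) = 6 · 58 = 348. The nonzero elements number 531 − 1 = 530. Hence the nonzero zero-divisors number 530 − 348 = 182.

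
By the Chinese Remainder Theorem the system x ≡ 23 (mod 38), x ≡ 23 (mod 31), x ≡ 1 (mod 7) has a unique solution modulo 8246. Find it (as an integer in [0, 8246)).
x ≡ 3557 (mod 8246); the representative in [0, 8246) is 3557

The moduli 38, 31, 7 are pairwise coprime, so by the CRT there is a unique solution mod 38·31·7 = 8246.
Solve by successive substitution. Start with x ≡ 23 (mod 38).
  Combine with x ≡ 23 (mod 31): write x = 23 + 38·t and require 23 + 38·t ≡ 23 (mod 31), i.e. 38·t ≡ 23 − 23 ≡ 0 (mod 31). Since 38^(−1) ≡ 9 (mod 31) (38 ≡ 7 (mod 31)), t ≡ 9·0 ≡ 0 (mod 31). So x ≡ 23 + 38·0 = 23 (mod 1178).
  Combine with x ≡ 1 (mod 7): write x = 23 + 1178·t and require 23 + 1178·t ≡ 1 (mod 7), i.e. 1178·t ≡ 1 − 23 ≡ 6 (mod 7). Since 1178^(−1) ≡ 4 (mod 7) (1178 ≡ 2 (mod 7)), t ≡ 4·6 ≡ 3 (mod 7). So x ≡ 23 + 1178·3 = 3557 (mod 8246).
Unique solution in [0, 8246): x = 3557.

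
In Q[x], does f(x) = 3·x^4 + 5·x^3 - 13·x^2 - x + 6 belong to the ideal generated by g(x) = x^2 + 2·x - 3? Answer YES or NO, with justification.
In Q[x] the ideal (g) consists of all multiples of g, so f ∈ (g) iff g | f, i.e. iff the remainder of f on division by g is 0. Divide f by g (g is monic, so eliminate the leading term of the running remainder at each step):
  leading term 3·x^4: subtract (3·x^2)·g(x) = 3·x^4 + 6·x^3 - 9·x^2, leaving -x^3 - 4·x^2 - x + 6
  leading term -x^3: subtract (-x)·g(x) = -x^3 - 2·x^2 + 3·x, leaving -2·x^2 - 4·x + 6
  leading term -2·x^2: subtract (-2)·g(x) = -2·x^2 - 4·x + 6, leaving 0
The remainder is 0, so f(x) = g(x) · h(x) with h(x) = 3·x^2 - x - 2. Hence g | f, i.e. f ∈ (g).

Final answer: YES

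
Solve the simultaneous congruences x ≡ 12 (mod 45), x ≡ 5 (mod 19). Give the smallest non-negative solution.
x ≡ 822 (mod 855); the representative in [0, 855) is 822

The moduli 45, 19 are pairwise coprime, so by the CRT there is a unique solution mod 45·19 = 855.
Solve by successive substitution. Start with x ≡ 12 (mod 45).
  Combine with x ≡ 5 (mod 19): write x = 12 + 45·t and require 12 + 45·t ≡ 5 (mod 19), i.e. 45·t ≡ 5 − 12 ≡ 12 (mod 19). Since 45^(−1) ≡ 11 (mod 19) (45 ≡ 7 (mod 19)), t ≡ 11·12 ≡ 18 (mod 19). So x ≡ 12 + 45·18 = 822 (mod 855).
Unique solution in [0, 855): x = 822.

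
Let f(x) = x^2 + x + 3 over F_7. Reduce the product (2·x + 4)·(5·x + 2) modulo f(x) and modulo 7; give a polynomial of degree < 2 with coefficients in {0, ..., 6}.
a · b ≡ 6 (mod f(x))

Multiply as integer polynomials: a · b = 10·x^2 + 24·x + 8. Reducing coefficients mod 7: a · b ≡ 3·x^2 + 3·x + 1. Now divide by f(x) = x^2 + x + 3 in F_7[x], eliminating the leading term at each step:
  leading term 3·x^2: subtract (3)·f(x) = 3·x^2 + 3·x + 2, leaving 6 (coefficients mod 7)
The degree is now < 2, so this is the remainder. Hence a · b ≡ 6 in F_7[x]/(f).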